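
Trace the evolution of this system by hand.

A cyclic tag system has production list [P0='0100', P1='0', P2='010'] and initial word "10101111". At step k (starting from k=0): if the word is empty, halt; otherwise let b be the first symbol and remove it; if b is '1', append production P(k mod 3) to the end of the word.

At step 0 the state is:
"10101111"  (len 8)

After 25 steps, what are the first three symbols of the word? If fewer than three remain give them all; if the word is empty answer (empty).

t=0: "10101111"  (len 8)
t=1: "01011110100"  (len 11)
t=2: "1011110100"  (len 10)
t=3: "011110100010"  (len 12)
t=4: "11110100010"  (len 11)
t=5: "11101000100"  (len 11)
t=6: "1101000100010"  (len 13)
t=7: "1010001000100100"  (len 16)
t=8: "0100010001001000"  (len 16)
t=9: "100010001001000"  (len 15)
t=10: "000100010010000100"  (len 18)
t=11: "00100010010000100"  (len 17)
t=12: "0100010010000100"  (len 16)
t=13: "100010010000100"  (len 15)
t=14: "000100100001000"  (len 15)
t=15: "00100100001000"  (len 14)
t=16: "0100100001000"  (len 13)
t=17: "100100001000"  (len 12)
t=18: "00100001000010"  (len 14)
t=19: "0100001000010"  (len 13)
t=20: "100001000010"  (len 12)
t=21: "00001000010010"  (len 14)
t=22: "0001000010010"  (len 13)
t=23: "001000010010"  (len 12)
t=24: "01000010010"  (len 11)
t=25: "1000010010"  (len 10)

100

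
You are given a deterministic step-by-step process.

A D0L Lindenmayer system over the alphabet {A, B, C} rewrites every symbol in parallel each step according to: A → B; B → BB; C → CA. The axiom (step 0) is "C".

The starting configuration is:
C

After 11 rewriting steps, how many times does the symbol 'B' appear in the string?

step 0: C
step 1: CA
step 2: CAB
step 3: CABBB
step 4: CABBBBBBB
step 5: CABBBBBBBBBBBBBBB
step 6: CABBBBBBBBBBBBBBBBBBBBBBBBBBBBBBB
step 7: CABBBBBBBBBBBBBBBBBBBBBBBBBBBBBBBBBBBBBBBBBBBBBBBBBBBBBBBBBBBBBBB
step 8: CABBBBBBBBBBBBBBBBBBBBBBBBBBBBBBBBBBBBBBBBBBBBBBBBBBBBBBBB…BBBBBBBBBBBBBBBBBBBBBBBBBBBBBBBBBBBBBBBBBBBBBBBBBBBBBBBBBB  (len 129)
step 9: CABBBBBBBBBBBBBBBBBBBBBBBBBBBBBBBBBBBBBBBBBBBBBBBBBBBBBBBB…BBBBBBBBBBBBBBBBBBBBBBBBBBBBBBBBBBBBBBBBBBBBBBBBBBBBBBBBBB  (len 257)
step 10: CABBBBBBBBBBBBBBBBBBBBBBBBBBBBBBBBBBBBBBBBBBBBBBBBBBBBBBBB…BBBBBBBBBBBBBBBBBBBBBBBBBBBBBBBBBBBBBBBBBBBBBBBBBBBBBBBBBB  (len 513)
step 11: CABBBBBBBBBBBBBBBBBBBBBBBBBBBBBBBBBBBBBBBBBBBBBBBBBBBBBBBB…BBBBBBBBBBBBBBBBBBBBBBBBBBBBBBBBBBBBBBBBBBBBBBBBBBBBBBBBBB  (len 1025)

1023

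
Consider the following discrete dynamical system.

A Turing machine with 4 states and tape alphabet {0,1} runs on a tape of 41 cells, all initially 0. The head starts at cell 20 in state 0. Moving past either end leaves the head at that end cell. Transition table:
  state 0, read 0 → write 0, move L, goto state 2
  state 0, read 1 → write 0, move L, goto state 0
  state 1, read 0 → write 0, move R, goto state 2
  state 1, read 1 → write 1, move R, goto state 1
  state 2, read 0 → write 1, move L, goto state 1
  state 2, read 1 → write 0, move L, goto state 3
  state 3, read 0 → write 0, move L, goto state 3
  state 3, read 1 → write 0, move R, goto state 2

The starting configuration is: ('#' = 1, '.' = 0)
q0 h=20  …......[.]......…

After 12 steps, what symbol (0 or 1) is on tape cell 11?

t=0: q0 h=20  …......[.]......…
t=1: q2 h=19  …......[.]......…
t=2: q1 h=18  …......[.]#.....…
t=3: q2 h=19  …......[#]......…
t=4: q3 h=18  …......[.]......…
t=5: q3 h=17  …......[.]......…
t=6: q3 h=16  …......[.]......…
t=7: q3 h=15  …......[.]......…
t=8: q3 h=14  …......[.]......…
t=9: q3 h=13  …......[.]......…
t=10: q3 h=12  …......[.]......…
t=11: q3 h=11  …......[.]......…
t=12: q3 h=10  …......[.]......…

0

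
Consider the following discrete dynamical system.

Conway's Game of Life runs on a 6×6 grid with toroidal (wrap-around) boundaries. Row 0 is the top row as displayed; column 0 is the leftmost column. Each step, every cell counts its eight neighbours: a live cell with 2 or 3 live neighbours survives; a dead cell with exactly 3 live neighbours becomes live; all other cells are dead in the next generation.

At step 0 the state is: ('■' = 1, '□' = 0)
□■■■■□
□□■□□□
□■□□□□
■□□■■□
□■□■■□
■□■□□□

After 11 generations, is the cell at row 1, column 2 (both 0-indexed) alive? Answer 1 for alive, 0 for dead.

0

t=0: □■■■■□
□□■□□□
□■□□□□
■□□■■□
□■□■■□
■□■□□□
t=1: □□□□□□
□□□□□□
□■■■□□
■■□■■■
■■□□■□
■□□□□■
t=2: □□□□□□
□□■□□□
□■□■□■
□□□□□□
□□■■□□
■■□□□■
t=3: ■■□□□□
□□■□□□
□□■□□□
□□□■■□
■■■□□□
■■■□□□
t=4: ■□□□□□
□□■□□□
□□■□□□
□□□■□□
■□□□□■
□□□□□■
t=5: □□□□□□
□■□□□□
□□■■□□
□□□□□□
■□□□■■
□□□□□■
t=6: □□□□□□
□□■□□□
□□■□□□
□□□■■■
■□□□■■
■□□□■■
t=7: □□□□□■
□□□□□□
□□■□■□
■□□■□□
□□□□□□
■□□□■□
t=8: □□□□□■
□□□□□□
□□□■□□
□□□■□□
□□□□□■
□□□□□■
t=9: □□□□□□
□□□□□□
□□□□□□
□□□□■□
□□□□■□
■□□□■■
t=10: □□□□□■
□□□□□□
□□□□□□
□□□□□□
□□□■■□
□□□□■■
t=11: □□□□■■
□□□□□□
□□□□□□
□□□□□□
□□□■■■
□□□■□■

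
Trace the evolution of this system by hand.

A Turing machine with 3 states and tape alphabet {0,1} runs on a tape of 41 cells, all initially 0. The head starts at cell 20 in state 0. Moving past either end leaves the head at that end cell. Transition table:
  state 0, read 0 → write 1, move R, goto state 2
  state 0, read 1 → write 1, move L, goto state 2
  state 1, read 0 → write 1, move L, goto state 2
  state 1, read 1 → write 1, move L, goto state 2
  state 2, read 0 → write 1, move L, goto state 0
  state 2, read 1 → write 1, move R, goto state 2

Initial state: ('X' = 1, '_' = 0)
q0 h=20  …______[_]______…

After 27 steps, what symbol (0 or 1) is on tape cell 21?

1

k=0  q0 h=20  …______[_]______…
k=1  q2 h=21  …_____X[_]______…
k=2  q0 h=20  …______[X]X_____…
k=3  q2 h=19  …______[_]XX____…
k=4  q0 h=18  …______[_]XXX___…
k=5  q2 h=19  …_____X[X]XX____…
k=6  q2 h=20  …____XX[X]X_____…
k=7  q2 h=21  …___XXX[X]______…
k=8  q2 h=22  …__XXXX[_]______…
k=9  q0 h=21  …___XXX[X]X_____…
k=10  q2 h=20  …____XX[X]XX____…
k=11  q2 h=21  …___XXX[X]X_____…
k=12  q2 h=22  …__XXXX[X]______…
k=13  q2 h=23  …_XXXXX[_]______…
k=14  q0 h=22  …__XXXX[X]X_____…
k=15  q2 h=21  …___XXX[X]XX____…
k=16  q2 h=22  …__XXXX[X]X_____…
k=17  q2 h=23  …_XXXXX[X]______…
k=18  q2 h=24  …XXXXXX[_]______…
k=19  q0 h=23  …_XXXXX[X]X_____…
k=20  q2 h=22  …__XXXX[X]XX____…
k=21  q2 h=23  …_XXXXX[X]X_____…
k=22  q2 h=24  …XXXXXX[X]______…
k=23  q2 h=25  …XXXXXX[_]______…
k=24  q0 h=24  …XXXXXX[X]X_____…
k=25  q2 h=23  …_XXXXX[X]XX____…
k=26  q2 h=24  …XXXXXX[X]X_____…
k=27  q2 h=25  …XXXXXX[X]______…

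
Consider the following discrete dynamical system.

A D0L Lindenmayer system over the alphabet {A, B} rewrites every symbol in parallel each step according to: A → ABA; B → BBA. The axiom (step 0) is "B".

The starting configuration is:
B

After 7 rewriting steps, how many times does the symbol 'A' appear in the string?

1093

0) B
1) BBA
2) BBABBAABA
3) BBABBAABABBABBAABAABABBAABA
4) BBABBAABABBABBAABAABABBAABABBABBAABABBABBAABAABABBAABAABABBAABABBABBAABAABABBAABA
5) BBABBAABABBABBAABAABABBAABABBABBAABABBABBAABAABABBAABAABAB…AABABBABBAABABBABBAABAABABBAABAABABBAABABBABBAABAABABBAABA  (len 243)
6) BBABBAABABBABBAABAABABBAABABBABBAABABBABBAABAABABBAABAABAB…AABABBABBAABABBABBAABAABABBAABAABABBAABABBABBAABAABABBAABA  (len 729)
7) BBABBAABABBABBAABAABABBAABABBABBAABABBABBAABAABABBAABAABAB…AABABBABBAABABBABBAABAABABBAABAABABBAABABBABBAABAABABBAABA  (len 2187)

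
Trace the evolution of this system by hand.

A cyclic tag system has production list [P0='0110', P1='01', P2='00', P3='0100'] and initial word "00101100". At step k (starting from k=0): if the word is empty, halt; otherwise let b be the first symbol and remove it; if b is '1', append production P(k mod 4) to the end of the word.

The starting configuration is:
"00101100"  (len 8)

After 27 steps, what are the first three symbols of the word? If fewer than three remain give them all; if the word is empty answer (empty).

step 0: "00101100"  (len 8)
step 1: "0101100"  (len 7)
step 2: "101100"  (len 6)
step 3: "0110000"  (len 7)
step 4: "110000"  (len 6)
step 5: "100000110"  (len 9)
step 6: "0000011001"  (len 10)
step 7: "000011001"  (len 9)
step 8: "00011001"  (len 8)
step 9: "0011001"  (len 7)
step 10: "011001"  (len 6)
step 11: "11001"  (len 5)
step 12: "10010100"  (len 8)
step 13: "00101000110"  (len 11)
step 14: "0101000110"  (len 10)
step 15: "101000110"  (len 9)
step 16: "010001100100"  (len 12)
step 17: "10001100100"  (len 11)
step 18: "000110010001"  (len 12)
step 19: "00110010001"  (len 11)
step 20: "0110010001"  (len 10)
step 21: "110010001"  (len 9)
step 22: "1001000101"  (len 10)
step 23: "00100010100"  (len 11)
step 24: "0100010100"  (len 10)
step 25: "100010100"  (len 9)
step 26: "0001010001"  (len 10)
step 27: "001010001"  (len 9)

001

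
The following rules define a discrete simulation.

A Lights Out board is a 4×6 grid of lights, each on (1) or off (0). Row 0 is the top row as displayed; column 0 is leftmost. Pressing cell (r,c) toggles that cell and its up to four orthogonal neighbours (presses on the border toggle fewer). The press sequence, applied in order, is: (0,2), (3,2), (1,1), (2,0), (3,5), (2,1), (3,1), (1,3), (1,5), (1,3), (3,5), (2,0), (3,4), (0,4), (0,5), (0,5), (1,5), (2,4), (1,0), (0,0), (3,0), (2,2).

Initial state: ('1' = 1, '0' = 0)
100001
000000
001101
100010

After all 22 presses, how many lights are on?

gen 0: 100001
000000
001101
100010
gen 1: 111101
001000
001101
100010
gen 2: 111101
001000
000101
111110
gen 3: 101101
110000
010101
111110
gen 4: 101101
010000
100101
011110
gen 5: 101101
010000
100100
011101
gen 6: 101101
000000
011100
001101
gen 7: 101101
000000
001100
110101
gen 8: 101001
001110
001000
110101
gen 9: 101000
001101
001001
110101
gen 10: 101100
000011
001101
110101
gen 11: 101100
000011
001100
110110
gen 12: 101100
100011
111100
010110
gen 13: 101100
100011
111110
010001
gen 14: 101011
100001
111110
010001
gen 15: 101000
100000
111110
010001
gen 16: 101011
100001
111110
010001
gen 17: 101010
100010
111111
010001
gen 18: 101010
100000
111000
010011
gen 19: 001010
010000
011000
010011
gen 20: 111010
110000
011000
010011
gen 21: 111010
110000
111000
100011
gen 22: 111010
111000
100100
101011

13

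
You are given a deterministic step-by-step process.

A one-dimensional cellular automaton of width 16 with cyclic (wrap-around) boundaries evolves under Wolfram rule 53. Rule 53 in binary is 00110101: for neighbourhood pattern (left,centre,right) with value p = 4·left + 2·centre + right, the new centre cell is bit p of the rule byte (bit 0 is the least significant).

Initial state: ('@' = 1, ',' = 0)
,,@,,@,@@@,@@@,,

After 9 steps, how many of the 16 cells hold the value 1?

0) ,,@,,@,@@@,@@@,,
1) @,@@,@@,,,@,,,@@
2) ,@,,@,,@@,@@@,,,
3) ,@@,@@,,,@,,,@@@
4) @,,@,,@@,@@@,,,,
5) @@,@@,,,@,,,@@@,
6) ,,@,,@@,@@@,,,,@
7) @,@@,,,@,,,@@@,@
8) ,@,,@@,@@@,,,,@,
9) ,@@,,,@,,,@@@,@@

8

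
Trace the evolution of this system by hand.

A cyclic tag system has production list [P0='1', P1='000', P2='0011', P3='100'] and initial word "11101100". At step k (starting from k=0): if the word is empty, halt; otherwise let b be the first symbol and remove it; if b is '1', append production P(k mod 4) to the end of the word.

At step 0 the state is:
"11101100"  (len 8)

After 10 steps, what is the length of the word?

11

t=0: "11101100"  (len 8)
t=1: "11011001"  (len 8)
t=2: "1011001000"  (len 10)
t=3: "0110010000011"  (len 13)
t=4: "110010000011"  (len 12)
t=5: "100100000111"  (len 12)
t=6: "00100000111000"  (len 14)
t=7: "0100000111000"  (len 13)
t=8: "100000111000"  (len 12)
t=9: "000001110001"  (len 12)
t=10: "00001110001"  (len 11)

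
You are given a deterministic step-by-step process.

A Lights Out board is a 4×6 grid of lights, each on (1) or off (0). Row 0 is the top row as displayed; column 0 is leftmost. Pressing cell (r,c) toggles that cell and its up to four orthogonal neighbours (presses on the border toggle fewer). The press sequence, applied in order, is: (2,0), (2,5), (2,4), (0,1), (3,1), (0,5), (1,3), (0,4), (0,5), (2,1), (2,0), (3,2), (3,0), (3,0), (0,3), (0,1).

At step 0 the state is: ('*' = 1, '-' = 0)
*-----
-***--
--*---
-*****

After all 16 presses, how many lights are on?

11

0) *-----
-***--
--*---
-*****
1) *-----
****--
***---
******
2) *-----
****-*
***-**
*****-
3) *-----
******
****--
****--
4) -**---
*-****
****--
****--
5) -**---
*-****
*-**--
---*--
6) -**-**
*-***-
*-**--
---*--
7) -*****
*-----
*-*---
---*--
8) -**---
*---*-
*-*---
---*--
9) -**-**
*---**
*-*---
---*--
10) -**-**
**--**
-*----
-*-*--
11) -**-**
-*--**
*-----
**-*--
12) -**-**
-*--**
*-*---
*-*---
13) -**-**
-*--**
--*---
-**---
14) -**-**
-*--**
*-*---
*-*---
15) -*-*-*
-*-***
*-*---
*-*---
16) *-**-*
---***
*-*---
*-*---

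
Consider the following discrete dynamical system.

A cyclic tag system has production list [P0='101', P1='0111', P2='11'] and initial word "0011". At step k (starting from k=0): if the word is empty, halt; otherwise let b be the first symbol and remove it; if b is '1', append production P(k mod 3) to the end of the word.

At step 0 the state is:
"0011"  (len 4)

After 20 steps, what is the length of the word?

27

gen 0: "0011"  (len 4)
gen 1: "011"  (len 3)
gen 2: "11"  (len 2)
gen 3: "111"  (len 3)
gen 4: "11101"  (len 5)
gen 5: "11010111"  (len 8)
gen 6: "101011111"  (len 9)
gen 7: "01011111101"  (len 11)
gen 8: "1011111101"  (len 10)
gen 9: "01111110111"  (len 11)
gen 10: "1111110111"  (len 10)
gen 11: "1111101110111"  (len 13)
gen 12: "11110111011111"  (len 14)
gen 13: "1110111011111101"  (len 16)
gen 14: "1101110111111010111"  (len 19)
gen 15: "10111011111101011111"  (len 20)
gen 16: "0111011111101011111101"  (len 22)
gen 17: "111011111101011111101"  (len 21)
gen 18: "1101111110101111110111"  (len 22)
gen 19: "101111110101111110111101"  (len 24)
gen 20: "011111101011111101111010111"  (len 27)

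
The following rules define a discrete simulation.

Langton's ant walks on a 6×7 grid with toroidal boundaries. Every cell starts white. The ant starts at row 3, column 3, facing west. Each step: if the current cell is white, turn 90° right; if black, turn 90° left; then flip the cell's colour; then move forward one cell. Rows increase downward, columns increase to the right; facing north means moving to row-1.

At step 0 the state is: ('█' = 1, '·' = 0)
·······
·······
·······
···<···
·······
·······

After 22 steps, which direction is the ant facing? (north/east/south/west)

west

t=0: ·······
·······
·······
···<···
·······
·······
t=1: ·······
·······
···^···
···█···
·······
·······
t=2: ·······
·······
···█>··
···█···
·······
·······
t=3: ·······
·······
···██··
···█v··
·······
·······
t=4: ·······
·······
···██··
···<█··
·······
·······
t=5: ·······
·······
···██··
····█··
···v···
·······
t=6: ·······
·······
···██··
····█··
··<█···
·······
t=7: ·······
·······
···██··
··^·█··
··██···
·······
t=8: ·······
·······
···██··
··█>█··
··██···
·······
t=9: ·······
·······
···██··
··███··
··█v···
·······
t=10: ·······
·······
···██··
··███··
··█·>··
·······
t=11: ·······
·······
···██··
··███··
··█·█··
····v··
t=12: ·······
·······
···██··
··███··
··█·█··
···<█··
t=13: ·······
·······
···██··
··███··
··█^█··
···██··
t=14: ·······
·······
···██··
··███··
··██>··
···██··
t=15: ·······
·······
···██··
··██^··
··██···
···██··
t=16: ·······
·······
···██··
··█<···
··██···
···██··
t=17: ·······
·······
···██··
··█····
··█v···
···██··
t=18: ·······
·······
···██··
··█····
··█·>··
···██··
t=19: ·······
·······
···██··
··█····
··█·█··
···█v··
t=20: ·······
·······
···██··
··█····
··█·█··
···█·>·
t=21: ·····v·
·······
···██··
··█····
··█·█··
···█·█·
t=22: ····<█·
·······
···██··
··█····
··█·█··
···█·█·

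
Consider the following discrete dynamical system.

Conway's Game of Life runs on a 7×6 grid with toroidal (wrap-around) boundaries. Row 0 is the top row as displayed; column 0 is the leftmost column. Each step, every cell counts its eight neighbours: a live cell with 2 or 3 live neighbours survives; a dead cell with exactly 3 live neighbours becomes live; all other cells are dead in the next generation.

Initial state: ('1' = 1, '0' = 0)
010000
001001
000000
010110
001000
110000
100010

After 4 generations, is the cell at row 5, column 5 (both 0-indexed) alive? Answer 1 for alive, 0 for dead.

0

[0] 010000
001001
000000
010110
001000
110000
100010
[1] 110001
000000
001110
001100
101100
110001
100001
[2] 010001
111111
001010
000000
100111
001010
000010
[3] 010000
000000
101010
000000
000111
000000
000111
[4] 000010
010000
000000
000000
000010
000000
000010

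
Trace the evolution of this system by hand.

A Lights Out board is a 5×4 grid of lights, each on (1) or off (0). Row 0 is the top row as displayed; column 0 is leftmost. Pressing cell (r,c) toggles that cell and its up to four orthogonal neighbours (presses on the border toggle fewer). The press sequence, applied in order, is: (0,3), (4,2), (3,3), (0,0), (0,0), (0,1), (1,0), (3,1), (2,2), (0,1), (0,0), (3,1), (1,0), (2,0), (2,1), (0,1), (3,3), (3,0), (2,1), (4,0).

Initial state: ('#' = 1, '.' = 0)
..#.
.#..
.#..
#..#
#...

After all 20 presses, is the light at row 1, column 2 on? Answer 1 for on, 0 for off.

1

0) ..#.
.#..
.#..
#..#
#...
1) ...#
.#.#
.#..
#..#
#...
2) ...#
.#.#
.#..
#.##
####
3) ...#
.#.#
.#.#
#...
###.
4) ##.#
##.#
.#.#
#...
###.
5) ...#
.#.#
.#.#
#...
###.
6) ####
...#
.#.#
#...
###.
7) .###
##.#
##.#
#...
###.
8) .###
##.#
#..#
.##.
#.#.
9) .###
####
###.
.#..
#.#.
10) #..#
#.##
###.
.#..
#.#.
11) .#.#
..##
###.
.#..
#.#.
12) .#.#
..##
#.#.
#.#.
###.
13) ##.#
####
..#.
#.#.
###.
14) ##.#
.###
###.
..#.
###.
15) ##.#
..##
....
.##.
###.
16) ..##
.###
....
.##.
###.
17) ..##
.###
...#
.#.#
####
18) ..##
.###
#..#
#..#
.###
19) ..##
..##
.###
##.#
.###
20) ..##
..##
.###
.#.#
#.##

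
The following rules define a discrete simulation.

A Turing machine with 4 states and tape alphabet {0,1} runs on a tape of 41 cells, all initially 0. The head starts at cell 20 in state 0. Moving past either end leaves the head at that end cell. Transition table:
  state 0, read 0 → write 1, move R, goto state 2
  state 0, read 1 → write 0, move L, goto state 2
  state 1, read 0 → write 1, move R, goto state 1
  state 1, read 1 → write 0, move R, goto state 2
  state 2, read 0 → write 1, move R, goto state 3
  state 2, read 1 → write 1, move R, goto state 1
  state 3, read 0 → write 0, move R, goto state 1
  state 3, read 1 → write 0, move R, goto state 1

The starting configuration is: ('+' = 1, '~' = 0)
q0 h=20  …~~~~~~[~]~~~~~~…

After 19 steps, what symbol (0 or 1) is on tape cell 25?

0) q0 h=20  …~~~~~~[~]~~~~~~…
1) q2 h=21  …~~~~~+[~]~~~~~~…
2) q3 h=22  …~~~~++[~]~~~~~~…
3) q1 h=23  …~~~++~[~]~~~~~~…
4) q1 h=24  …~~++~+[~]~~~~~~…
5) q1 h=25  …~++~++[~]~~~~~~…
6) q1 h=26  …++~+++[~]~~~~~~…
7) q1 h=27  …+~++++[~]~~~~~~…
8) q1 h=28  …~+++++[~]~~~~~~…
9) q1 h=29  …++++++[~]~~~~~~…
10) q1 h=30  …++++++[~]~~~~~~…
11) q1 h=31  …++++++[~]~~~~~~…
12) q1 h=32  …++++++[~]~~~~~~…
13) q1 h=33  …++++++[~]~~~~~~…
14) q1 h=34  …++++++[~]~~~~~~|
15) q1 h=35  …++++++[~]~~~~~|
16) q1 h=36  …++++++[~]~~~~|
17) q1 h=37  …++++++[~]~~~|
18) q1 h=38  …++++++[~]~~|
19) q1 h=39  …++++++[~]~|

1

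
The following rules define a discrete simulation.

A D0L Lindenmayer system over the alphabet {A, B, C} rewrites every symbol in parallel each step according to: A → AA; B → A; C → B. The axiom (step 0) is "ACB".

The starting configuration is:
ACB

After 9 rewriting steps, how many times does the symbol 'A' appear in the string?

t=0: ACB
t=1: AABA
t=2: AAAAAAA
t=3: AAAAAAAAAAAAAA
t=4: AAAAAAAAAAAAAAAAAAAAAAAAAAAA
t=5: AAAAAAAAAAAAAAAAAAAAAAAAAAAAAAAAAAAAAAAAAAAAAAAAAAAAAAAA
t=6: AAAAAAAAAAAAAAAAAAAAAAAAAAAAAAAAAAAAAAAAAAAAAAAAAAAAAAAAAAAAAAAAAAAAAAAAAAAAAAAAAAAAAAAAAAAAAAAAAAAAAAAAAAAAAAAA
t=7: AAAAAAAAAAAAAAAAAAAAAAAAAAAAAAAAAAAAAAAAAAAAAAAAAAAAAAAAAA…AAAAAAAAAAAAAAAAAAAAAAAAAAAAAAAAAAAAAAAAAAAAAAAAAAAAAAAAAA  (len 224)
t=8: AAAAAAAAAAAAAAAAAAAAAAAAAAAAAAAAAAAAAAAAAAAAAAAAAAAAAAAAAA…AAAAAAAAAAAAAAAAAAAAAAAAAAAAAAAAAAAAAAAAAAAAAAAAAAAAAAAAAA  (len 448)
t=9: AAAAAAAAAAAAAAAAAAAAAAAAAAAAAAAAAAAAAAAAAAAAAAAAAAAAAAAAAA…AAAAAAAAAAAAAAAAAAAAAAAAAAAAAAAAAAAAAAAAAAAAAAAAAAAAAAAAAA  (len 896)

896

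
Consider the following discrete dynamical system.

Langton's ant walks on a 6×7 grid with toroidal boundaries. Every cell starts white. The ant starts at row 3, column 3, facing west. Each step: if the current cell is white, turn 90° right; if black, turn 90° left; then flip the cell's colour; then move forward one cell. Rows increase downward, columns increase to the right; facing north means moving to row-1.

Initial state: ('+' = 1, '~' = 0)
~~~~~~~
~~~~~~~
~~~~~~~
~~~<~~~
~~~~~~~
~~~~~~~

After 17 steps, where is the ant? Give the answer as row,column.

4,3

k=0  ~~~~~~~
~~~~~~~
~~~~~~~
~~~<~~~
~~~~~~~
~~~~~~~
k=1  ~~~~~~~
~~~~~~~
~~~^~~~
~~~+~~~
~~~~~~~
~~~~~~~
k=2  ~~~~~~~
~~~~~~~
~~~+>~~
~~~+~~~
~~~~~~~
~~~~~~~
k=3  ~~~~~~~
~~~~~~~
~~~++~~
~~~+v~~
~~~~~~~
~~~~~~~
k=4  ~~~~~~~
~~~~~~~
~~~++~~
~~~<+~~
~~~~~~~
~~~~~~~
k=5  ~~~~~~~
~~~~~~~
~~~++~~
~~~~+~~
~~~v~~~
~~~~~~~
k=6  ~~~~~~~
~~~~~~~
~~~++~~
~~~~+~~
~~<+~~~
~~~~~~~
k=7  ~~~~~~~
~~~~~~~
~~~++~~
~~^~+~~
~~++~~~
~~~~~~~
k=8  ~~~~~~~
~~~~~~~
~~~++~~
~~+>+~~
~~++~~~
~~~~~~~
k=9  ~~~~~~~
~~~~~~~
~~~++~~
~~+++~~
~~+v~~~
~~~~~~~
k=10  ~~~~~~~
~~~~~~~
~~~++~~
~~+++~~
~~+~>~~
~~~~~~~
k=11  ~~~~~~~
~~~~~~~
~~~++~~
~~+++~~
~~+~+~~
~~~~v~~
k=12  ~~~~~~~
~~~~~~~
~~~++~~
~~+++~~
~~+~+~~
~~~<+~~
k=13  ~~~~~~~
~~~~~~~
~~~++~~
~~+++~~
~~+^+~~
~~~++~~
k=14  ~~~~~~~
~~~~~~~
~~~++~~
~~+++~~
~~++>~~
~~~++~~
k=15  ~~~~~~~
~~~~~~~
~~~++~~
~~++^~~
~~++~~~
~~~++~~
k=16  ~~~~~~~
~~~~~~~
~~~++~~
~~+<~~~
~~++~~~
~~~++~~
k=17  ~~~~~~~
~~~~~~~
~~~++~~
~~+~~~~
~~+v~~~
~~~++~~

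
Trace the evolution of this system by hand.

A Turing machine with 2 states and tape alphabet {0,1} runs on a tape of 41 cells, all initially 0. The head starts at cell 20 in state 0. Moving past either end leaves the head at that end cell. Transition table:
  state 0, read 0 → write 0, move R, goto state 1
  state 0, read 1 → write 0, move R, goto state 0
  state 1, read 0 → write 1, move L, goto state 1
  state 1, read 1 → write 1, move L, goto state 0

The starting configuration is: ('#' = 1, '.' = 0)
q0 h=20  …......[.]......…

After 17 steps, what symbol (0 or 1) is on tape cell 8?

1

t=0: q0 h=20  …......[.]......…
t=1: q1 h=21  …......[.]......…
t=2: q1 h=20  …......[.]#.....…
t=3: q1 h=19  …......[.]##....…
t=4: q1 h=18  …......[.]###...…
t=5: q1 h=17  …......[.]####..…
t=6: q1 h=16  …......[.]#####.…
t=7: q1 h=15  …......[.]######…
t=8: q1 h=14  …......[.]######…
t=9: q1 h=13  …......[.]######…
t=10: q1 h=12  …......[.]######…
t=11: q1 h=11  …......[.]######…
t=12: q1 h=10  …......[.]######…
t=13: q1 h= 9  …......[.]######…
t=14: q1 h= 8  …......[.]######…
t=15: q1 h= 7  …......[.]######…
t=16: q1 h= 6  |......[.]######…
t=17: q1 h= 5  |.....[.]######…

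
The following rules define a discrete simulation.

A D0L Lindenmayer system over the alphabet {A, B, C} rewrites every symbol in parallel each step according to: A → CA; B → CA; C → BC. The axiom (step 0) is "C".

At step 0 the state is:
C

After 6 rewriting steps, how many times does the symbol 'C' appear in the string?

0) C
1) BC
2) CABC
3) BCCACABC
4) CABCBCCABCCACABC
5) BCCACABCCABCBCCACABCBCCABCCACABC
6) CABCBCCABCCACABCBCCACABCCABCBCCABCCACABCCABCBCCACABCBCCABCCACABC

32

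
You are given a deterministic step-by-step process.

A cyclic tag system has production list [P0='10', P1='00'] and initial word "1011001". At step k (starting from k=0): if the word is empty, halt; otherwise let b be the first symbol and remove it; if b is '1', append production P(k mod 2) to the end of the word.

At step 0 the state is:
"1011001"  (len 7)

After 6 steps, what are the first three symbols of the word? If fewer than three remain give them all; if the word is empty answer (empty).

110

t=0: "1011001"  (len 7)
t=1: "01100110"  (len 8)
t=2: "1100110"  (len 7)
t=3: "10011010"  (len 8)
t=4: "001101000"  (len 9)
t=5: "01101000"  (len 8)
t=6: "1101000"  (len 7)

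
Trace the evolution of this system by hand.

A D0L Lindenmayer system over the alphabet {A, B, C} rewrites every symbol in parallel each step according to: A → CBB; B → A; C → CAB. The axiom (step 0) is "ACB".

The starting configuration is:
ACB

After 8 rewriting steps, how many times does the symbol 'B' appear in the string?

653

step 0: ACB
step 1: CBBCABA
step 2: CABAACABCBBACBB
step 3: CABCBBACBBCBBCABCBBACABAACBBCABAA
step 4: CABCBBACABAACBBCABAACABAACABCBBACABAACBBCABCBBACBBCBBCABAACABCBBACBBCBB
step 5: CABCBBACABAACBBCABCBBACBBCBBCABAACABCBBACBBCBBCABCBBACBBCB…BACABAACBBCABAACABAACABCBBACBBCBBCABCBBACABAACBBCABAACABAA  (len 155)
step 6: CABCBBACABAACBBCABCBBACBBCBBCABAACABCBBACABAACBBCABAACABAA…ABCBBACABAACBBCABCBBACBBCBBCABAACABCBBACBBCBBCABCBBACBBCBB  (len 335)
step 7: CABCBBACABAACBBCABCBBACBBCBBCABAACABCBBACABAACBBCABAACABAA…BACBBCBBCABCBBACABAACBBCABAACABAACABCBBACABAACBBCABAACABAA  (len 729)
step 8: CABCBBACABAACBBCABCBBACBBCBBCABAACABCBBACABAACBBCABAACABAA…ABCBBACABAACBBCABCBBACBBCBBCABAACABCBBACBBCBBCABCBBACBBCBB  (len 1579)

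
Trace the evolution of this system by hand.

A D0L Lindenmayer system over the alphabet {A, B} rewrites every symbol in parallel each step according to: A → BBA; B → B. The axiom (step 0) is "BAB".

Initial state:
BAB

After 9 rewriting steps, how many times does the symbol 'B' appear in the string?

step 0: BAB
step 1: BBBAB
step 2: BBBBBAB
step 3: BBBBBBBAB
step 4: BBBBBBBBBAB
step 5: BBBBBBBBBBBAB
step 6: BBBBBBBBBBBBBAB
step 7: BBBBBBBBBBBBBBBAB
step 8: BBBBBBBBBBBBBBBBBAB
step 9: BBBBBBBBBBBBBBBBBBBAB

20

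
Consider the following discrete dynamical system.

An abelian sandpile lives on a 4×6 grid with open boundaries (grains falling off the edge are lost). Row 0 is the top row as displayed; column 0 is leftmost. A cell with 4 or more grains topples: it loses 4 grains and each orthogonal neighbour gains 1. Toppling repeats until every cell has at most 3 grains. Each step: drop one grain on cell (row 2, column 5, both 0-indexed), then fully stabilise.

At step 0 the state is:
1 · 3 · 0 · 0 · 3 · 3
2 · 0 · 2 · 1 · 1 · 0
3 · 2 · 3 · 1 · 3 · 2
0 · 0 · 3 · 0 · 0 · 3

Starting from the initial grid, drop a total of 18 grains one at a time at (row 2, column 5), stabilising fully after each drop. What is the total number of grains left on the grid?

[0] 1 · 3 · 0 · 0 · 3 · 3
2 · 0 · 2 · 1 · 1 · 0
3 · 2 · 3 · 1 · 3 · 2
0 · 0 · 3 · 0 · 0 · 3
[1] 1 · 3 · 0 · 0 · 3 · 3
2 · 0 · 2 · 1 · 1 · 0
3 · 2 · 3 · 1 · 3 · 3
0 · 0 · 3 · 0 · 0 · 3
[2] 1 · 3 · 0 · 0 · 3 · 3
2 · 0 · 2 · 1 · 2 · 1
3 · 2 · 3 · 2 · 0 · 2
0 · 0 · 3 · 0 · 2 · 0
[3] 1 · 3 · 0 · 0 · 3 · 3
2 · 0 · 2 · 1 · 2 · 1
3 · 2 · 3 · 2 · 0 · 3
0 · 0 · 3 · 0 · 2 · 0
[4] 1 · 3 · 0 · 0 · 3 · 3
2 · 0 · 2 · 1 · 2 · 2
3 · 2 · 3 · 2 · 1 · 0
0 · 0 · 3 · 0 · 2 · 1
[5] 1 · 3 · 0 · 0 · 3 · 3
2 · 0 · 2 · 1 · 2 · 2
3 · 2 · 3 · 2 · 1 · 1
0 · 0 · 3 · 0 · 2 · 1
[6] 1 · 3 · 0 · 0 · 3 · 3
2 · 0 · 2 · 1 · 2 · 2
3 · 2 · 3 · 2 · 1 · 2
0 · 0 · 3 · 0 · 2 · 1
[7] 1 · 3 · 0 · 0 · 3 · 3
2 · 0 · 2 · 1 · 2 · 2
3 · 2 · 3 · 2 · 1 · 3
0 · 0 · 3 · 0 · 2 · 1
[8] 1 · 3 · 0 · 0 · 3 · 3
2 · 0 · 2 · 1 · 2 · 3
3 · 2 · 3 · 2 · 2 · 0
0 · 0 · 3 · 0 · 2 · 2
[9] 1 · 3 · 0 · 0 · 3 · 3
2 · 0 · 2 · 1 · 2 · 3
3 · 2 · 3 · 2 · 2 · 1
0 · 0 · 3 · 0 · 2 · 2
[10] 1 · 3 · 0 · 0 · 3 · 3
2 · 0 · 2 · 1 · 2 · 3
3 · 2 · 3 · 2 · 2 · 2
0 · 0 · 3 · 0 · 2 · 2
[11] 1 · 3 · 0 · 0 · 3 · 3
2 · 0 · 2 · 1 · 2 · 3
3 · 2 · 3 · 2 · 2 · 3
0 · 0 · 3 · 0 · 2 · 2
[12] 1 · 3 · 0 · 1 · 1 · 1
2 · 0 · 2 · 2 · 1 · 2
3 · 2 · 3 · 3 · 0 · 2
0 · 0 · 3 · 0 · 3 · 3
[13] 1 · 3 · 0 · 1 · 1 · 1
2 · 0 · 2 · 2 · 1 · 2
3 · 2 · 3 · 3 · 0 · 3
0 · 0 · 3 · 0 · 3 · 3
[14] 1 · 3 · 0 · 1 · 1 · 1
2 · 0 · 2 · 2 · 1 · 3
3 · 2 · 3 · 3 · 2 · 1
0 · 0 · 3 · 1 · 0 · 1
[15] 1 · 3 · 0 · 1 · 1 · 1
2 · 0 · 2 · 2 · 1 · 3
3 · 2 · 3 · 3 · 2 · 2
0 · 0 · 3 · 1 · 0 · 1
[16] 1 · 3 · 0 · 1 · 1 · 1
2 · 0 · 2 · 2 · 1 · 3
3 · 2 · 3 · 3 · 2 · 3
0 · 0 · 3 · 1 · 0 · 1
[17] 1 · 3 · 0 · 1 · 1 · 2
2 · 0 · 2 · 2 · 2 · 0
3 · 2 · 3 · 3 · 3 · 1
0 · 0 · 3 · 1 · 0 · 2
[18] 1 · 3 · 0 · 1 · 1 · 2
2 · 0 · 2 · 2 · 2 · 0
3 · 2 · 3 · 3 · 3 · 2
0 · 0 · 3 · 1 · 0 · 2

38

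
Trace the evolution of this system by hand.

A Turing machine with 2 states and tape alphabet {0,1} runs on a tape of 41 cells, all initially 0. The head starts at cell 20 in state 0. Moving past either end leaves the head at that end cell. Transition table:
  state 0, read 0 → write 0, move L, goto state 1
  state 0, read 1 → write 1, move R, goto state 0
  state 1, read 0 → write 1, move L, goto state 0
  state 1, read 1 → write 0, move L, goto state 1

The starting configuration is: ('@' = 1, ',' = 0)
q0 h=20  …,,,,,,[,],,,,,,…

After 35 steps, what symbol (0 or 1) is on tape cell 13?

t=0: q0 h=20  …,,,,,,[,],,,,,,…
t=1: q1 h=19  …,,,,,,[,],,,,,,…
t=2: q0 h=18  …,,,,,,[,]@,,,,,…
t=3: q1 h=17  …,,,,,,[,],@,,,,…
t=4: q0 h=16  …,,,,,,[,]@,@,,,…
t=5: q1 h=15  …,,,,,,[,],@,@,,…
t=6: q0 h=14  …,,,,,,[,]@,@,@,…
t=7: q1 h=13  …,,,,,,[,],@,@,@…
t=8: q0 h=12  …,,,,,,[,]@,@,@,…
t=9: q1 h=11  …,,,,,,[,],@,@,@…
t=10: q0 h=10  …,,,,,,[,]@,@,@,…
t=11: q1 h= 9  …,,,,,,[,],@,@,@…
t=12: q0 h= 8  …,,,,,,[,]@,@,@,…
t=13: q1 h= 7  …,,,,,,[,],@,@,@…
t=14: q0 h= 6  |,,,,,,[,]@,@,@,…
t=15: q1 h= 5  |,,,,,[,],@,@,@…
t=16: q0 h= 4  |,,,,[,]@,@,@,…
t=17: q1 h= 3  |,,,[,],@,@,@…
t=18: q0 h= 2  |,,[,]@,@,@,…
t=19: q1 h= 1  |,[,],@,@,@…
t=20: q0 h= 0  |[,]@,@,@,…
t=21: q1 h= 0  |[,]@,@,@,…
t=22: q0 h= 0  |[@]@,@,@,…
t=23: q0 h= 1  |@[@],@,@,@…
t=24: q0 h= 2  |@@[,]@,@,@,…
t=25: q1 h= 1  |@[@],@,@,@…
t=26: q1 h= 0  |[@],,@,@,…
t=27: q1 h= 0  |[,],,@,@,…
t=28: q0 h= 0  |[@],,@,@,…
t=29: q0 h= 1  |@[,],@,@,@…
t=30: q1 h= 0  |[@],,@,@,…
t=31: q1 h= 0  |[,],,@,@,…
t=32: q0 h= 0  |[@],,@,@,…
t=33: q0 h= 1  |@[,],@,@,@…
t=34: q1 h= 0  |[@],,@,@,…
t=35: q1 h= 0  |[,],,@,@,…

1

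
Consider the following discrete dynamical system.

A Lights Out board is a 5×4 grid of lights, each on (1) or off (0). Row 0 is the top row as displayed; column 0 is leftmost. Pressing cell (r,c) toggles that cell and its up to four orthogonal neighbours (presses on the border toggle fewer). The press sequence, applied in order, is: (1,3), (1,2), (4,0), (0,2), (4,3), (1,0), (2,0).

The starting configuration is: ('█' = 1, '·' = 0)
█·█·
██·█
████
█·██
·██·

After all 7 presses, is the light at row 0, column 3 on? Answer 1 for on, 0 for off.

0

k=0  █·█·
██·█
████
█·██
·██·
k=1  █·██
███·
███·
█·██
·██·
k=2  █··█
█··█
██··
█·██
·██·
k=3  █··█
█··█
██··
··██
█·█·
k=4  ███·
█·██
██··
··██
█·█·
k=5  ███·
█·██
██··
··█·
█··█
k=6  ·██·
·███
·█··
··█·
█··█
k=7  ·██·
████
█···
█·█·
█··█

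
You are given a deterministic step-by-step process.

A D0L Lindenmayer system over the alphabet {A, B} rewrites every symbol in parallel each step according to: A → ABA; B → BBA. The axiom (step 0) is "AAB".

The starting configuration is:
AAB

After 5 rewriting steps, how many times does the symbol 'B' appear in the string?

gen 0: AAB
gen 1: ABAABABBA
gen 2: ABABBAABAABABBAABABBABBAABA
gen 3: ABABBAABABBABBAABAABABBAABAABABBAABABBABBAABAABABBAABABBABBAABABBABBAABAABABBAABA
gen 4: ABABBAABABBABBAABAABABBAABABBABBAABABBABBAABAABABBAABAABAB…AABABBABBAABABBABBAABAABABBAABAABABBAABABBABBAABAABABBAABA  (len 243)
gen 5: ABABBAABABBABBAABAABABBAABABBABBAABABBABBAABAABABBAABAABAB…AABABBABBAABABBABBAABAABABBAABAABABBAABABBABBAABAABABBAABA  (len 729)

364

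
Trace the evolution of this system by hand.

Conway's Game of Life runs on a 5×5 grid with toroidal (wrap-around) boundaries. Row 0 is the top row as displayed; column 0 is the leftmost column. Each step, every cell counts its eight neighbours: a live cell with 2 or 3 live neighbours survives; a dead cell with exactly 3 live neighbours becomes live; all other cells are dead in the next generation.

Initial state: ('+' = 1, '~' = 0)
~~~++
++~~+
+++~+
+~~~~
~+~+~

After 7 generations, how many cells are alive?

2

0) ~~~++
++~~+
+++~+
+~~~~
~+~+~
1) ~+~+~
~~~~~
~~++~
~~~+~
+~++~
2) ~+~++
~~~+~
~~++~
~+~~~
~+~+~
3) +~~++
~~~~~
~~++~
~+~+~
~+~++
4) +~++~
~~+~~
~~++~
++~~~
~+~~~
5) ~~++~
~~~~+
~~++~
++~~~
~~~~+
6) ~~~++
~~~~+
+++++
+++++
+++++
7) ~+~~~
~+~~~
~~~~~
~~~~~
~~~~~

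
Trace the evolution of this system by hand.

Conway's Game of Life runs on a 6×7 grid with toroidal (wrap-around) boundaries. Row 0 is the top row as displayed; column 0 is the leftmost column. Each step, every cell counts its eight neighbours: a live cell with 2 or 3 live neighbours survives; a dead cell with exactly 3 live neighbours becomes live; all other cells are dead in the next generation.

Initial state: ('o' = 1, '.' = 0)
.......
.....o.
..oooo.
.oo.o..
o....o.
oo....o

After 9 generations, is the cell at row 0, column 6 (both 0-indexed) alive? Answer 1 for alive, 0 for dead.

t=0: .......
.....o.
..oooo.
.oo.o..
o....o.
oo....o
t=1: o.....o
...o.o.
.oo..o.
.oo...o
..o..o.
oo....o
t=2: .o...o.
ooo.oo.
oo.oooo
o..o.oo
..o..o.
.o...o.
t=3: .....o.
.......
.......
...o...
ooo..o.
.oo.ooo
t=4: ....ooo
.......
.......
.oo....
o....o.
..ooo..
t=5: ....oo.
.....o.
.......
.o.....
....o..
...o...
t=6: ....oo.
....oo.
.......
.......
.......
...o.o.
t=7: ...o..o
....oo.
.......
.......
.......
.....o.
t=8: ......o
....oo.
.......
.......
.......
.......
t=9: .....o.
.....o.
.......
.......
.......
.......

0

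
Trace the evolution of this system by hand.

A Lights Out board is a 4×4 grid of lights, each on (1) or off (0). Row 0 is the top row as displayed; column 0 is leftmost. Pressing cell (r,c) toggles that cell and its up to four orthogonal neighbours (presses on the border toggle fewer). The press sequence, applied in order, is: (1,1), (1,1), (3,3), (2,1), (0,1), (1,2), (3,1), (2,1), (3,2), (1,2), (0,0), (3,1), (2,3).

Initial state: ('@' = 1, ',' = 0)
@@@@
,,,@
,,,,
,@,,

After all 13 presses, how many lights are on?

6

[0] @@@@
,,,@
,,,,
,@,,
[1] @,@@
@@@@
,@,,
,@,,
[2] @@@@
,,,@
,,,,
,@,,
[3] @@@@
,,,@
,,,@
,@@@
[4] @@@@
,@,@
@@@@
,,@@
[5] ,,,@
,,,@
@@@@
,,@@
[6] ,,@@
,@@,
@@,@
,,@@
[7] ,,@@
,@@,
@,,@
@@,@
[8] ,,@@
,,@,
,@@@
@,,@
[9] ,,@@
,,@,
,@,@
@@@,
[10] ,,,@
,@,@
,@@@
@@@,
[11] @@,@
@@,@
,@@@
@@@,
[12] @@,@
@@,@
,,@@
,,,,
[13] @@,@
@@,,
,,,,
,,,@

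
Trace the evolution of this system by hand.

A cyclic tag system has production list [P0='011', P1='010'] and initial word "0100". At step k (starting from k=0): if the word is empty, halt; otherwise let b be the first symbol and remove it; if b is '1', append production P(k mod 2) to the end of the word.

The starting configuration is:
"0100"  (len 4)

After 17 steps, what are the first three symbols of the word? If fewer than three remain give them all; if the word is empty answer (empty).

gen 0: "0100"  (len 4)
gen 1: "100"  (len 3)
gen 2: "00010"  (len 5)
gen 3: "0010"  (len 4)
gen 4: "010"  (len 3)
gen 5: "10"  (len 2)
gen 6: "0010"  (len 4)
gen 7: "010"  (len 3)
gen 8: "10"  (len 2)
gen 9: "0011"  (len 4)
gen 10: "011"  (len 3)
gen 11: "11"  (len 2)
gen 12: "1010"  (len 4)
gen 13: "010011"  (len 6)
gen 14: "10011"  (len 5)
gen 15: "0011011"  (len 7)
gen 16: "011011"  (len 6)
gen 17: "11011"  (len 5)

110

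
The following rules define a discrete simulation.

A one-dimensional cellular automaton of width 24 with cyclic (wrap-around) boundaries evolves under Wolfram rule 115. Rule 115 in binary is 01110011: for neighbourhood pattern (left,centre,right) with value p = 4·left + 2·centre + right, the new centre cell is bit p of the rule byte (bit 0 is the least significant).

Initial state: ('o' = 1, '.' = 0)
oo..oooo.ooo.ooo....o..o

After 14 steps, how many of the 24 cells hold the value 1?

15

0) oo..oooo.ooo.ooo....o..o
1) .ooo...oo..oo..ooooo.oo.
2) o..oooo.ooo.ooo....oo.oo
3) ooo...oo..oo..ooooo.oo..
4) ..oooo.ooo.ooo....oo.ooo
5) oo...oo..oo..ooooo.oo..o
6) .oooo.ooo.ooo....oo.ooo.
7) o...oo..oo..ooooo.oo..oo
8) oooo.ooo.ooo....oo.ooo..
9) ...oo..oo..ooooo.oo..ooo
10) ooo.ooo.ooo....oo.ooo..o
11) ..oo..oo..ooooo.oo..ooo.
12) oo.ooo.ooo....oo.ooo..oo
13) .oo..oo..ooooo.oo..ooo..
14) o.ooo.ooo....oo.ooo..ooo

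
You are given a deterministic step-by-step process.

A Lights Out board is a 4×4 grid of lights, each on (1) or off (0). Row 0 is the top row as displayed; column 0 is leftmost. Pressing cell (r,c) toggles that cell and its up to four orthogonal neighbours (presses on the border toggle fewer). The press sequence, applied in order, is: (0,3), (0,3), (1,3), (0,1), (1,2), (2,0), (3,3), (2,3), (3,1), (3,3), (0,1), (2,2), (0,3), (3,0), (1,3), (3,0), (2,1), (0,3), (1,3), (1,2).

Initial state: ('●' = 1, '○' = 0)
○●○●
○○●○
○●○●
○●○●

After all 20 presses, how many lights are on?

k=0  ○●○●
○○●○
○●○●
○●○●
k=1  ○●●○
○○●●
○●○●
○●○●
k=2  ○●○●
○○●○
○●○●
○●○●
k=3  ○●○○
○○○●
○●○○
○●○●
k=4  ●○●○
○●○●
○●○○
○●○●
k=5  ●○○○
○○●○
○●●○
○●○●
k=6  ●○○○
●○●○
●○●○
●●○●
k=7  ●○○○
●○●○
●○●●
●●●○
k=8  ●○○○
●○●●
●○○○
●●●●
k=9  ●○○○
●○●●
●●○○
○○○●
k=10  ●○○○
●○●●
●●○●
○○●○
k=11  ○●●○
●●●●
●●○●
○○●○
k=12  ○●●○
●●○●
●○●○
○○○○
k=13  ○●○●
●●○○
●○●○
○○○○
k=14  ○●○●
●●○○
○○●○
●●○○
k=15  ○●○○
●●●●
○○●●
●●○○
k=16  ○●○○
●●●●
●○●●
○○○○
k=17  ○●○○
●○●●
○●○●
○●○○
k=18  ○●●●
●○●○
○●○●
○●○○
k=19  ○●●○
●○○●
○●○○
○●○○
k=20  ○●○○
●●●○
○●●○
○●○○

7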